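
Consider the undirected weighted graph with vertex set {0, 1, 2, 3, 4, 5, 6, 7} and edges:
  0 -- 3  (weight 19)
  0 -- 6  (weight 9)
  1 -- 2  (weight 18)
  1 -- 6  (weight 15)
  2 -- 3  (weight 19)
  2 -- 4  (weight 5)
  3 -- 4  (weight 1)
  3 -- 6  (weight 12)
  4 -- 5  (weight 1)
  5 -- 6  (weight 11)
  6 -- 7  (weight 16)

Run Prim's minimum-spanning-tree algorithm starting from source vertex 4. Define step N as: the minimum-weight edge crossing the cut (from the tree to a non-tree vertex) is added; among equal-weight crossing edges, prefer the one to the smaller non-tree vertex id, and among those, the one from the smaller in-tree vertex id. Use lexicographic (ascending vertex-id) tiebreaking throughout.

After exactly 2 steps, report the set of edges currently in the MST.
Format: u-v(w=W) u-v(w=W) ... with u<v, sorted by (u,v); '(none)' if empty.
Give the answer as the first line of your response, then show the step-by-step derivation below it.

3-4(w=1) 4-5(w=1)

step 1: add edge 3-4 (w=1); MST = {3-4(w=1)}
step 2: add edge 4-5 (w=1); MST = {3-4(w=1) 4-5(w=1)}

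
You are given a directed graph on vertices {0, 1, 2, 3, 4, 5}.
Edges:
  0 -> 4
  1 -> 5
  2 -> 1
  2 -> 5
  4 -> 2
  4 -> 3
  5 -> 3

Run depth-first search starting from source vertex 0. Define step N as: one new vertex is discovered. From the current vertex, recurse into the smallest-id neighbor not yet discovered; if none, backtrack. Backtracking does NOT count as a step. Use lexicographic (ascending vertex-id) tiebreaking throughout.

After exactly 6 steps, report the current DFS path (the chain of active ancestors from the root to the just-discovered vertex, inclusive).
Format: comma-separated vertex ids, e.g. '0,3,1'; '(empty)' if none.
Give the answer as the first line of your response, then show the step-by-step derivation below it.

0,4,2,1,5,3

step 1: discover 0; path=0; order=0
step 2: discover 4; path=0>4; order=0,4
step 3: discover 2; path=0>4>2; order=0,4,2
step 4: discover 1; path=0>4>2>1; order=0,4,2,1
step 5: discover 5; path=0>4>2>1>5; order=0,4,2,1,5
step 6: discover 3; path=0>4>2>1>5>3; order=0,4,2,1,5,3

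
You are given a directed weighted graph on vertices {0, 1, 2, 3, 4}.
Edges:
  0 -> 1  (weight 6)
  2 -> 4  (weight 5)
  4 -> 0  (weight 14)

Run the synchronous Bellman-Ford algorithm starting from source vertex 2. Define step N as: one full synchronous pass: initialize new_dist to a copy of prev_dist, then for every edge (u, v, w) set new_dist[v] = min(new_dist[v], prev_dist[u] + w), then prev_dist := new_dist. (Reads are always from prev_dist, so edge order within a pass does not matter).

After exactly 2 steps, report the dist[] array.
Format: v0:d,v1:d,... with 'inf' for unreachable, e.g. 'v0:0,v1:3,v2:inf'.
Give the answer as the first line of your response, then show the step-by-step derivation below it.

v0:19,v1:inf,v2:0,v3:inf,v4:5

step 1: dist = v0:inf,v1:inf,v2:0,v3:inf,v4:5
step 2: dist = v0:19,v1:inf,v2:0,v3:inf,v4:5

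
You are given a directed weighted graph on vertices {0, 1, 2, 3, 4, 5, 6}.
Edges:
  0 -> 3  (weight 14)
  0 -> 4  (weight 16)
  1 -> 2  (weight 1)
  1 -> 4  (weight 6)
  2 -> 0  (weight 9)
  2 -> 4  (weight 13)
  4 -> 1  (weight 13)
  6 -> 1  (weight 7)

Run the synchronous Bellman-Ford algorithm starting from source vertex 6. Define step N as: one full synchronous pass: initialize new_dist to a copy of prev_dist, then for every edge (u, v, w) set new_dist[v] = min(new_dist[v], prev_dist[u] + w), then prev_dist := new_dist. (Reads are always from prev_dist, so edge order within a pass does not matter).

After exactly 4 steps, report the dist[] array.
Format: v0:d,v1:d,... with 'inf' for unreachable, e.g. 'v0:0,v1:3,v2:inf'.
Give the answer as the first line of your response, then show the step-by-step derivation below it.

v0:17,v1:7,v2:8,v3:31,v4:13,v5:inf,v6:0

step 1: dist = v0:inf,v1:7,v2:inf,v3:inf,v4:inf,v5:inf,v6:0
step 2: dist = v0:inf,v1:7,v2:8,v3:inf,v4:13,v5:inf,v6:0
step 3: dist = v0:17,v1:7,v2:8,v3:inf,v4:13,v5:inf,v6:0
step 4: dist = v0:17,v1:7,v2:8,v3:31,v4:13,v5:inf,v6:0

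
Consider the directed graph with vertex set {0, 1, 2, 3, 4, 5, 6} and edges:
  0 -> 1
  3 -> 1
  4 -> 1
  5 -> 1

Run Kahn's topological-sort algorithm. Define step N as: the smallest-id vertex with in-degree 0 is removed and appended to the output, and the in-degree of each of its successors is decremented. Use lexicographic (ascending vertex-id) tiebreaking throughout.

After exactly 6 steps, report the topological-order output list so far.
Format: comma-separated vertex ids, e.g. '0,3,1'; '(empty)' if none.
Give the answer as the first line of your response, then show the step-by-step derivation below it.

0,2,3,4,5,1

step 1: output 0; order=[0]; indeg=(0,3,0,0,0,0,0)
step 2: output 2; order=[0,2]; indeg=(0,3,0,0,0,0,0)
step 3: output 3; order=[0,2,3]; indeg=(0,2,0,0,0,0,0)
step 4: output 4; order=[0,2,3,4]; indeg=(0,1,0,0,0,0,0)
step 5: output 5; order=[0,2,3,4,5]; indeg=(0,0,0,0,0,0,0)
step 6: output 1; order=[0,2,3,4,5,1]; indeg=(0,0,0,0,0,0,0)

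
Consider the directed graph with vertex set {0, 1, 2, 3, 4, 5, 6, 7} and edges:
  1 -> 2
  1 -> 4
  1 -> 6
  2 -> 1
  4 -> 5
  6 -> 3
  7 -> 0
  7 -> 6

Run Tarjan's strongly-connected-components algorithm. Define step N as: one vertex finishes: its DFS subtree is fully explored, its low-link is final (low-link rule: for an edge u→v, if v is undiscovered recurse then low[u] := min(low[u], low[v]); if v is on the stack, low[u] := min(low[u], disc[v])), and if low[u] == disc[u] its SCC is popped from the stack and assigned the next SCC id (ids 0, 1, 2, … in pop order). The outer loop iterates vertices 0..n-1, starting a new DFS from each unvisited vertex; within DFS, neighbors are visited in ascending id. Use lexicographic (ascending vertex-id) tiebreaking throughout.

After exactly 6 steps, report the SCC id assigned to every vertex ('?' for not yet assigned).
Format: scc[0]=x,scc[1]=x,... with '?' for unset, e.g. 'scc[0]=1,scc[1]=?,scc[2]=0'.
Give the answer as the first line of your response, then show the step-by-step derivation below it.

scc[0]=0,scc[1]=?,scc[2]=?,scc[3]=3,scc[4]=2,scc[5]=1,scc[6]=4,scc[7]=?

step 1: low=(low[0]=0,low[1]=?,low[2]=?,low[3]=?,low[4]=?,low[5]=?,low[6]=?,low[7]=?); scc=(scc[0]=0,scc[1]=?,scc[2]=?,scc[3]=?,scc[4]=?,scc[5]=?,scc[6]=?,scc[7]=?)
step 2: low=(low[0]=0,low[1]=1,low[2]=1,low[3]=?,low[4]=?,low[5]=?,low[6]=?,low[7]=?); scc=(scc[0]=0,scc[1]=?,scc[2]=?,scc[3]=?,scc[4]=?,scc[5]=?,scc[6]=?,scc[7]=?)
step 3: low=(low[0]=0,low[1]=1,low[2]=1,low[3]=?,low[4]=3,low[5]=4,low[6]=?,low[7]=?); scc=(scc[0]=0,scc[1]=?,scc[2]=?,scc[3]=?,scc[4]=?,scc[5]=1,scc[6]=?,scc[7]=?)
step 4: low=(low[0]=0,low[1]=1,low[2]=1,low[3]=?,low[4]=3,low[5]=4,low[6]=?,low[7]=?); scc=(scc[0]=0,scc[1]=?,scc[2]=?,scc[3]=?,scc[4]=2,scc[5]=1,scc[6]=?,scc[7]=?)
step 5: low=(low[0]=0,low[1]=1,low[2]=1,low[3]=6,low[4]=3,low[5]=4,low[6]=5,low[7]=?); scc=(scc[0]=0,scc[1]=?,scc[2]=?,scc[3]=3,scc[4]=2,scc[5]=1,scc[6]=?,scc[7]=?)
step 6: low=(low[0]=0,low[1]=1,low[2]=1,low[3]=6,low[4]=3,low[5]=4,low[6]=5,low[7]=?); scc=(scc[0]=0,scc[1]=?,scc[2]=?,scc[3]=3,scc[4]=2,scc[5]=1,scc[6]=4,scc[7]=?)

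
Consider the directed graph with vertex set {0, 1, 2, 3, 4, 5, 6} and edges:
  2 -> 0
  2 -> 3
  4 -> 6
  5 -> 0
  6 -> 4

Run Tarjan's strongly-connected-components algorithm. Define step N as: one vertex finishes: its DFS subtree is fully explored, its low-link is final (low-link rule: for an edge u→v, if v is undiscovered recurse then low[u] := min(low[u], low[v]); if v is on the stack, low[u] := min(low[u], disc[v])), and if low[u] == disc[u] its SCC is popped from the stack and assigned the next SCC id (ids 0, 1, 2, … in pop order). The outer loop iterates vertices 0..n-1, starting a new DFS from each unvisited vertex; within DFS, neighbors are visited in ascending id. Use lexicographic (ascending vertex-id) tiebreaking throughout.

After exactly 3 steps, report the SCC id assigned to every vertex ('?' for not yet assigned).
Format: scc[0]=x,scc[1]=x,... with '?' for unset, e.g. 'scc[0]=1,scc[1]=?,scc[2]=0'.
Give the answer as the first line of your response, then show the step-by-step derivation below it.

scc[0]=0,scc[1]=1,scc[2]=?,scc[3]=2,scc[4]=?,scc[5]=?,scc[6]=?

step 1: low=(low[0]=0,low[1]=?,low[2]=?,low[3]=?,low[4]=?,low[5]=?,low[6]=?); scc=(scc[0]=0,scc[1]=?,scc[2]=?,scc[3]=?,scc[4]=?,scc[5]=?,scc[6]=?)
step 2: low=(low[0]=0,low[1]=1,low[2]=?,low[3]=?,low[4]=?,low[5]=?,low[6]=?); scc=(scc[0]=0,scc[1]=1,scc[2]=?,scc[3]=?,scc[4]=?,scc[5]=?,scc[6]=?)
step 3: low=(low[0]=0,low[1]=1,low[2]=2,low[3]=3,low[4]=?,low[5]=?,low[6]=?); scc=(scc[0]=0,scc[1]=1,scc[2]=?,scc[3]=2,scc[4]=?,scc[5]=?,scc[6]=?)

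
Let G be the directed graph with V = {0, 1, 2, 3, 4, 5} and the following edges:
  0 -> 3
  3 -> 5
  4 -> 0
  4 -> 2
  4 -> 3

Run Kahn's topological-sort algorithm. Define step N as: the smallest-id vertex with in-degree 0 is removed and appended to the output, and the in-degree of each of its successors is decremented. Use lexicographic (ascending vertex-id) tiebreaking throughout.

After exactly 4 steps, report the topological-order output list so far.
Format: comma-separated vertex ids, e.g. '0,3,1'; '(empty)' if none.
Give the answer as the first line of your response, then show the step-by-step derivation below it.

1,4,0,2

step 1: output 1; order=[1]; indeg=(1,0,1,2,0,1)
step 2: output 4; order=[1,4]; indeg=(0,0,0,1,0,1)
step 3: output 0; order=[1,4,0]; indeg=(0,0,0,0,0,1)
step 4: output 2; order=[1,4,0,2]; indeg=(0,0,0,0,0,1)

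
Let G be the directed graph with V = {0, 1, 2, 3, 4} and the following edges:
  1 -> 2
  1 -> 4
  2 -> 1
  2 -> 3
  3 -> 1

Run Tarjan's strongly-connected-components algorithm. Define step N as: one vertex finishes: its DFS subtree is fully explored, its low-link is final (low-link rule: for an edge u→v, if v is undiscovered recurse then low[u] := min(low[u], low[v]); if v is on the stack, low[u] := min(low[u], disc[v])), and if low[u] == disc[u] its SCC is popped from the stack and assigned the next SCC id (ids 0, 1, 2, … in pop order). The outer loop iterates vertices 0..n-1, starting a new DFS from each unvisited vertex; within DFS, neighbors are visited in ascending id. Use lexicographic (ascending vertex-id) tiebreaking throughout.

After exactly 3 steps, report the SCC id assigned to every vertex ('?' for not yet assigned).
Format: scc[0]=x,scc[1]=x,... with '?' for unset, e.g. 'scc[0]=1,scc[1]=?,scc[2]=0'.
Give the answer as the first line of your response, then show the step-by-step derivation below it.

scc[0]=0,scc[1]=?,scc[2]=?,scc[3]=?,scc[4]=?

step 1: low=(low[0]=0,low[1]=?,low[2]=?,low[3]=?,low[4]=?); scc=(scc[0]=0,scc[1]=?,scc[2]=?,scc[3]=?,scc[4]=?)
step 2: low=(low[0]=0,low[1]=1,low[2]=1,low[3]=1,low[4]=?); scc=(scc[0]=0,scc[1]=?,scc[2]=?,scc[3]=?,scc[4]=?)
step 3: low=(low[0]=0,low[1]=1,low[2]=1,low[3]=1,low[4]=?); scc=(scc[0]=0,scc[1]=?,scc[2]=?,scc[3]=?,scc[4]=?)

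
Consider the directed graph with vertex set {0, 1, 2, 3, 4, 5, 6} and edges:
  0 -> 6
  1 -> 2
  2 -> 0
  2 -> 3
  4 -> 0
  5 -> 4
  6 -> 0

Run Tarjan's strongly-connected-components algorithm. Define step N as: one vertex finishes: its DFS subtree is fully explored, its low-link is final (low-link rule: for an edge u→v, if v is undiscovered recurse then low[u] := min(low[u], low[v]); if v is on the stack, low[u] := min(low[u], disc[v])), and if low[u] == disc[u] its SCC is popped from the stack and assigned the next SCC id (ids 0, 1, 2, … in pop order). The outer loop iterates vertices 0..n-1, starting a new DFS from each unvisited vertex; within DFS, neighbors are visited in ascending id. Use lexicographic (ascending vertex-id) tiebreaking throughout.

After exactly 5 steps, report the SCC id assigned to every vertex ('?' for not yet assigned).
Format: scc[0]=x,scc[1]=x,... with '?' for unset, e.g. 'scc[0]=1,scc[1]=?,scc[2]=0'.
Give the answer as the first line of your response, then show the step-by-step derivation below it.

scc[0]=0,scc[1]=3,scc[2]=2,scc[3]=1,scc[4]=?,scc[5]=?,scc[6]=0

step 1: low=(low[0]=0,low[1]=?,low[2]=?,low[3]=?,low[4]=?,low[5]=?,low[6]=0); scc=(scc[0]=?,scc[1]=?,scc[2]=?,scc[3]=?,scc[4]=?,scc[5]=?,scc[6]=?)
step 2: low=(low[0]=0,low[1]=?,low[2]=?,low[3]=?,low[4]=?,low[5]=?,low[6]=0); scc=(scc[0]=0,scc[1]=?,scc[2]=?,scc[3]=?,scc[4]=?,scc[5]=?,scc[6]=0)
step 3: low=(low[0]=0,low[1]=2,low[2]=3,low[3]=4,low[4]=?,low[5]=?,low[6]=0); scc=(scc[0]=0,scc[1]=?,scc[2]=?,scc[3]=1,scc[4]=?,scc[5]=?,scc[6]=0)
step 4: low=(low[0]=0,low[1]=2,low[2]=3,low[3]=4,low[4]=?,low[5]=?,low[6]=0); scc=(scc[0]=0,scc[1]=?,scc[2]=2,scc[3]=1,scc[4]=?,scc[5]=?,scc[6]=0)
step 5: low=(low[0]=0,low[1]=2,low[2]=3,low[3]=4,low[4]=?,low[5]=?,low[6]=0); scc=(scc[0]=0,scc[1]=3,scc[2]=2,scc[3]=1,scc[4]=?,scc[5]=?,scc[6]=0)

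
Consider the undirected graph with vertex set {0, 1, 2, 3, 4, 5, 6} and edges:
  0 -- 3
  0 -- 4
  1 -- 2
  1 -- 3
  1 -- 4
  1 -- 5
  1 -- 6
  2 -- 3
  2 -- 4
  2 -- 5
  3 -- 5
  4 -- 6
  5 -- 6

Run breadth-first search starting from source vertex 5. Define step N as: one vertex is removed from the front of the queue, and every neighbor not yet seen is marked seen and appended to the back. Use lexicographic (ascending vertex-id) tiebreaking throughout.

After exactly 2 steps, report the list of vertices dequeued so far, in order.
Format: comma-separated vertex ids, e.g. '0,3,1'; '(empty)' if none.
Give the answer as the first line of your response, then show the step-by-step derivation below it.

5,1

step 1: dequeue 5; queue=[1,2,3,6]; order=5
step 2: dequeue 1; queue=[2,3,6,4]; order=5,1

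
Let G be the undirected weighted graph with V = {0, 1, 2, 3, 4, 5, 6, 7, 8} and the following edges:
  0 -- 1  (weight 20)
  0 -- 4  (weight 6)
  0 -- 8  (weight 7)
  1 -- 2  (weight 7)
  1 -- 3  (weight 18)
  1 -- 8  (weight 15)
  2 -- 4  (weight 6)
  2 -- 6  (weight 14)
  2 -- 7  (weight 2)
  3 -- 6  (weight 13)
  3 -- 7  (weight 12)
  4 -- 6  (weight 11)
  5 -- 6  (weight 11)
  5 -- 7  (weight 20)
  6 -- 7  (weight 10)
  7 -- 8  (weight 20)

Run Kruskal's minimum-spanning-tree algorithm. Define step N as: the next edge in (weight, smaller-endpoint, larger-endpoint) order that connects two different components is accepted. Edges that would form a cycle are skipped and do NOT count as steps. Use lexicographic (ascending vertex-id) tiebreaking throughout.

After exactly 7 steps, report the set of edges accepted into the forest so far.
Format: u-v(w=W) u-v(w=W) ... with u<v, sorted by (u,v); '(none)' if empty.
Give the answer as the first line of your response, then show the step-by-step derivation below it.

0-4(w=6) 0-8(w=7) 1-2(w=7) 2-4(w=6) 2-7(w=2) 5-6(w=11) 6-7(w=10)

step 1: add edge 2-7 (w=2); MST = {2-7(w=2)}
step 2: add edge 0-4 (w=6); MST = {0-4(w=6) 2-7(w=2)}
step 3: add edge 2-4 (w=6); MST = {0-4(w=6) 2-4(w=6) 2-7(w=2)}
step 4: add edge 0-8 (w=7); MST = {0-4(w=6) 0-8(w=7) 2-4(w=6) 2-7(w=2)}
step 5: add edge 1-2 (w=7); MST = {0-4(w=6) 0-8(w=7) 1-2(w=7) 2-4(w=6) 2-7(w=2)}
step 6: add edge 6-7 (w=10); MST = {0-4(w=6) 0-8(w=7) 1-2(w=7) 2-4(w=6) 2-7(w=2) 6-7(w=10)}
step 7: add edge 5-6 (w=11); MST = {0-4(w=6) 0-8(w=7) 1-2(w=7) 2-4(w=6) 2-7(w=2) 5-6(w=11) 6-7(w=10)}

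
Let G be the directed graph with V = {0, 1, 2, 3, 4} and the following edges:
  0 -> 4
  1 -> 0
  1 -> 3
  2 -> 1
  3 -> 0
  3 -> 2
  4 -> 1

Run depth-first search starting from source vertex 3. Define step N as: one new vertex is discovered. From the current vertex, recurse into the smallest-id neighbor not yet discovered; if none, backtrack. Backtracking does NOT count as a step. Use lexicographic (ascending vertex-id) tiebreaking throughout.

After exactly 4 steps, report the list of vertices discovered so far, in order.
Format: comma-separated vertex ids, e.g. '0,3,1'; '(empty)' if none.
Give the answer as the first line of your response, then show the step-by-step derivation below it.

3,0,4,1

step 1: discover 3; path=3; order=3
step 2: discover 0; path=3>0; order=3,0
step 3: discover 4; path=3>0>4; order=3,0,4
step 4: discover 1; path=3>0>4>1; order=3,0,4,1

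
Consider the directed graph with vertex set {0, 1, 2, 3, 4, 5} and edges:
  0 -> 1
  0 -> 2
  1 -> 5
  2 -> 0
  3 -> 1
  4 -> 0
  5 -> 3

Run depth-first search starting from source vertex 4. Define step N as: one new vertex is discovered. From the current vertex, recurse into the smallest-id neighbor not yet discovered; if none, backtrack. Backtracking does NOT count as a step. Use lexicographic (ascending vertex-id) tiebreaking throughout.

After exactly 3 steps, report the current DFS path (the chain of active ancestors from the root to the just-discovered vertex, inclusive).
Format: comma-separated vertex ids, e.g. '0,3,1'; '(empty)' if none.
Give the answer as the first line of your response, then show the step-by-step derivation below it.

4,0,1

step 1: discover 4; path=4; order=4
step 2: discover 0; path=4>0; order=4,0
step 3: discover 1; path=4>0>1; order=4,0,1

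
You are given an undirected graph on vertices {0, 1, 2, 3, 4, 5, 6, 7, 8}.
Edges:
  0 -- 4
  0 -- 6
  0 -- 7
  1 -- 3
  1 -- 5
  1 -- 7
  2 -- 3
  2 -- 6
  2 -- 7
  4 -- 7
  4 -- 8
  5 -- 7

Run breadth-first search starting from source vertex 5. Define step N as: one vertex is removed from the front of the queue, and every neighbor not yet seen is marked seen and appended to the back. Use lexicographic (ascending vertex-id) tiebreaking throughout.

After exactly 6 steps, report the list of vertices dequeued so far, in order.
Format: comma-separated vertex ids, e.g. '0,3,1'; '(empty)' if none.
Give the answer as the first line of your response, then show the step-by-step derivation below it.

5,1,7,3,0,2

step 1: dequeue 5; queue=[1,7]; order=5
step 2: dequeue 1; queue=[7,3]; order=5,1
step 3: dequeue 7; queue=[3,0,2,4]; order=5,1,7
step 4: dequeue 3; queue=[0,2,4]; order=5,1,7,3
step 5: dequeue 0; queue=[2,4,6]; order=5,1,7,3,0
step 6: dequeue 2; queue=[4,6]; order=5,1,7,3,0,2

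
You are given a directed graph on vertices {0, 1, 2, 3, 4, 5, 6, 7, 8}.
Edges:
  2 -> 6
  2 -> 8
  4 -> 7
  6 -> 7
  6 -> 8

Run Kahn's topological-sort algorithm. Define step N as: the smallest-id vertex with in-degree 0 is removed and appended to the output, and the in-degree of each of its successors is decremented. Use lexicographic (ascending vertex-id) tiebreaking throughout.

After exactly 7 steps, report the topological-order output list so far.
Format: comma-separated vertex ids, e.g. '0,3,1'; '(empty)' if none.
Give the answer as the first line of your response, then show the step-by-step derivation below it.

0,1,2,3,4,5,6

step 1: output 0; order=[0]; indeg=(0,0,0,0,0,0,1,2,2)
step 2: output 1; order=[0,1]; indeg=(0,0,0,0,0,0,1,2,2)
step 3: output 2; order=[0,1,2]; indeg=(0,0,0,0,0,0,0,2,1)
step 4: output 3; order=[0,1,2,3]; indeg=(0,0,0,0,0,0,0,2,1)
step 5: output 4; order=[0,1,2,3,4]; indeg=(0,0,0,0,0,0,0,1,1)
step 6: output 5; order=[0,1,2,3,4,5]; indeg=(0,0,0,0,0,0,0,1,1)
step 7: output 6; order=[0,1,2,3,4,5,6]; indeg=(0,0,0,0,0,0,0,0,0)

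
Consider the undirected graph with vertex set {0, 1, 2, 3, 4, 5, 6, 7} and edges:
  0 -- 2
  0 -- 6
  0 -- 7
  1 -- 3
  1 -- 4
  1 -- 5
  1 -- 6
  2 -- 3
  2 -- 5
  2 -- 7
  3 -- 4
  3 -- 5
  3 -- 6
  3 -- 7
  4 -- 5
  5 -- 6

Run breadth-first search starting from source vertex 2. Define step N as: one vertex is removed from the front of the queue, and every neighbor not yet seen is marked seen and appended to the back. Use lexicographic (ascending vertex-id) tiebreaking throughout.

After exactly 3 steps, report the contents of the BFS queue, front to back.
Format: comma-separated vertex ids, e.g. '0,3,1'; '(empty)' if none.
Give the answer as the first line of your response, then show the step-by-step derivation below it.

5,7,6,1,4

step 1: dequeue 2; queue=[0,3,5,7]; order=2
step 2: dequeue 0; queue=[3,5,7,6]; order=2,0
step 3: dequeue 3; queue=[5,7,6,1,4]; order=2,0,3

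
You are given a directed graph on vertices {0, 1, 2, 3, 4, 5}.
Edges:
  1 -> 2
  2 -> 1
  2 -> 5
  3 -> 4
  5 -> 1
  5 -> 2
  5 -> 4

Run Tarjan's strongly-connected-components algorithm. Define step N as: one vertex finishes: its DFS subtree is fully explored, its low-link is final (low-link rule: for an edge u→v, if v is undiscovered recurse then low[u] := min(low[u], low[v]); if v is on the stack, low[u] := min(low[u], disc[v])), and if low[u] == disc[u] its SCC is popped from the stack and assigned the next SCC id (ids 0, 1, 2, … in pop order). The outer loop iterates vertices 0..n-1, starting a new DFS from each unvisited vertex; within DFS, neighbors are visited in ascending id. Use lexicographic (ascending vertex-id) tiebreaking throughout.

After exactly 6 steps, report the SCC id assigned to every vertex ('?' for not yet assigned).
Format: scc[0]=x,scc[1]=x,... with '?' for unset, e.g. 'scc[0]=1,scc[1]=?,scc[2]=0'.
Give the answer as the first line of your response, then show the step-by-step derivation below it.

scc[0]=0,scc[1]=2,scc[2]=2,scc[3]=3,scc[4]=1,scc[5]=2

step 1: low=(low[0]=0,low[1]=?,low[2]=?,low[3]=?,low[4]=?,low[5]=?); scc=(scc[0]=0,scc[1]=?,scc[2]=?,scc[3]=?,scc[4]=?,scc[5]=?)
step 2: low=(low[0]=0,low[1]=1,low[2]=1,low[3]=?,low[4]=4,low[5]=1); scc=(scc[0]=0,scc[1]=?,scc[2]=?,scc[3]=?,scc[4]=1,scc[5]=?)
step 3: low=(low[0]=0,low[1]=1,low[2]=1,low[3]=?,low[4]=4,low[5]=1); scc=(scc[0]=0,scc[1]=?,scc[2]=?,scc[3]=?,scc[4]=1,scc[5]=?)
step 4: low=(low[0]=0,low[1]=1,low[2]=1,low[3]=?,low[4]=4,low[5]=1); scc=(scc[0]=0,scc[1]=?,scc[2]=?,scc[3]=?,scc[4]=1,scc[5]=?)
step 5: low=(low[0]=0,low[1]=1,low[2]=1,low[3]=?,low[4]=4,low[5]=1); scc=(scc[0]=0,scc[1]=2,scc[2]=2,scc[3]=?,scc[4]=1,scc[5]=2)
step 6: low=(low[0]=0,low[1]=1,low[2]=1,low[3]=5,low[4]=4,low[5]=1); scc=(scc[0]=0,scc[1]=2,scc[2]=2,scc[3]=3,scc[4]=1,scc[5]=2)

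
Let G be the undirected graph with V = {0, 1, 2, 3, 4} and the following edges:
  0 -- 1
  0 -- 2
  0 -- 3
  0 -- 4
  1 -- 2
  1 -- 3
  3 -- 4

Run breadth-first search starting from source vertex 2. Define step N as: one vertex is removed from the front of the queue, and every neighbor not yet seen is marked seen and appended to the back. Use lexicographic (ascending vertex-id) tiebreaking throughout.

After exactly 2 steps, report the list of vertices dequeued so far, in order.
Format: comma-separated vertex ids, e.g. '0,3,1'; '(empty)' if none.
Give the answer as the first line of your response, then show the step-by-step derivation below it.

2,0

step 1: dequeue 2; queue=[0,1]; order=2
step 2: dequeue 0; queue=[1,3,4]; order=2,0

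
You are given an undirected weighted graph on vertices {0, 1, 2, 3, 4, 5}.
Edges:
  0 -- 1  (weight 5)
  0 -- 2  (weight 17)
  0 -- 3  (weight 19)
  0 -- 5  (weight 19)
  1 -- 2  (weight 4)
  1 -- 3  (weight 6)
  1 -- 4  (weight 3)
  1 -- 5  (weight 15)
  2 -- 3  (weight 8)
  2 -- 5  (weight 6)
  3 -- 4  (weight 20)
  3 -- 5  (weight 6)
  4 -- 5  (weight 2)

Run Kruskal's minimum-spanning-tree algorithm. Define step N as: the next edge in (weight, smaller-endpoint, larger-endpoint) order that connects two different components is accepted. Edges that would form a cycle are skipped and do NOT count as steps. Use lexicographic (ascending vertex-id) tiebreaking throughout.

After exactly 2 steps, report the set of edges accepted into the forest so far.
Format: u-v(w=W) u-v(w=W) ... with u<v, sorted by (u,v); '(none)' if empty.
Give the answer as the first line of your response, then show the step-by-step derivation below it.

1-4(w=3) 4-5(w=2)

step 1: add edge 4-5 (w=2); MST = {4-5(w=2)}
step 2: add edge 1-4 (w=3); MST = {1-4(w=3) 4-5(w=2)}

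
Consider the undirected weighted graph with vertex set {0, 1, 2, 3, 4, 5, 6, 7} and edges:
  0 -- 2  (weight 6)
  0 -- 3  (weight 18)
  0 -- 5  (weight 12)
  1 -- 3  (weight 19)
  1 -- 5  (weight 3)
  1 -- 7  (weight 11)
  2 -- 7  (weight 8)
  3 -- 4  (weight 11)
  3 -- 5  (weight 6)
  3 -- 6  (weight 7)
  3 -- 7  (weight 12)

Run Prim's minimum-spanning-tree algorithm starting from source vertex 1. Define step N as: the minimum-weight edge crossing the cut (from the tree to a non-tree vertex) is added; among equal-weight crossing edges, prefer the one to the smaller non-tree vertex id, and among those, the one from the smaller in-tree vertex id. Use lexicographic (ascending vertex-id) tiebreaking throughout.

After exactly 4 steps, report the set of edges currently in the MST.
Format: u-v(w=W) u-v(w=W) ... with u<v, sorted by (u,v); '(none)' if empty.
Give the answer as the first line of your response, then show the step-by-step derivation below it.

1-5(w=3) 3-4(w=11) 3-5(w=6) 3-6(w=7)

step 1: add edge 1-5 (w=3); MST = {1-5(w=3)}
step 2: add edge 3-5 (w=6); MST = {1-5(w=3) 3-5(w=6)}
step 3: add edge 3-6 (w=7); MST = {1-5(w=3) 3-5(w=6) 3-6(w=7)}
step 4: add edge 3-4 (w=11); MST = {1-5(w=3) 3-4(w=11) 3-5(w=6) 3-6(w=7)}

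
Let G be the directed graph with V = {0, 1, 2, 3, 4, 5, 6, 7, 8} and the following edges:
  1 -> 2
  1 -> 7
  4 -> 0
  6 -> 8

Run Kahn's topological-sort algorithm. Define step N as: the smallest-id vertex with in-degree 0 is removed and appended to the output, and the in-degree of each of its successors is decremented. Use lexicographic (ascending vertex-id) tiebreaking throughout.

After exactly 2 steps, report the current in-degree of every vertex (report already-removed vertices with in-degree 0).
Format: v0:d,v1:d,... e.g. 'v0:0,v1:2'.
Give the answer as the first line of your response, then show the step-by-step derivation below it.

v0:1,v1:0,v2:0,v3:0,v4:0,v5:0,v6:0,v7:0,v8:1

step 1: output 1; order=[1]; indeg=(1,0,0,0,0,0,0,0,1)
step 2: output 2; order=[1,2]; indeg=(1,0,0,0,0,0,0,0,1)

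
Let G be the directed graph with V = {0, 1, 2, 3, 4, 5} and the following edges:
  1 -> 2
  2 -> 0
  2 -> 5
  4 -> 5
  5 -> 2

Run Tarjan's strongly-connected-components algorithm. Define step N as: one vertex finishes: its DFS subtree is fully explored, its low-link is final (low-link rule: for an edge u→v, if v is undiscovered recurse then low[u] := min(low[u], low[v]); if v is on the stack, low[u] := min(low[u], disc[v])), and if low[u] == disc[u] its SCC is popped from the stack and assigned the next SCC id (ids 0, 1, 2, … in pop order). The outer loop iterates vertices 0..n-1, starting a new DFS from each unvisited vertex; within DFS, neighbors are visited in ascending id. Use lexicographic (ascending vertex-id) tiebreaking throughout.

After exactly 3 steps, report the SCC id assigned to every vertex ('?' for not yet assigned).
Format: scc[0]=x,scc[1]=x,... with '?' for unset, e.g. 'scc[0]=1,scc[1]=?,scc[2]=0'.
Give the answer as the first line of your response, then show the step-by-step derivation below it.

scc[0]=0,scc[1]=?,scc[2]=1,scc[3]=?,scc[4]=?,scc[5]=1

step 1: low=(low[0]=0,low[1]=?,low[2]=?,low[3]=?,low[4]=?,low[5]=?); scc=(scc[0]=0,scc[1]=?,scc[2]=?,scc[3]=?,scc[4]=?,scc[5]=?)
step 2: low=(low[0]=0,low[1]=1,low[2]=2,low[3]=?,low[4]=?,low[5]=2); scc=(scc[0]=0,scc[1]=?,scc[2]=?,scc[3]=?,scc[4]=?,scc[5]=?)
step 3: low=(low[0]=0,low[1]=1,low[2]=2,low[3]=?,low[4]=?,low[5]=2); scc=(scc[0]=0,scc[1]=?,scc[2]=1,scc[3]=?,scc[4]=?,scc[5]=1)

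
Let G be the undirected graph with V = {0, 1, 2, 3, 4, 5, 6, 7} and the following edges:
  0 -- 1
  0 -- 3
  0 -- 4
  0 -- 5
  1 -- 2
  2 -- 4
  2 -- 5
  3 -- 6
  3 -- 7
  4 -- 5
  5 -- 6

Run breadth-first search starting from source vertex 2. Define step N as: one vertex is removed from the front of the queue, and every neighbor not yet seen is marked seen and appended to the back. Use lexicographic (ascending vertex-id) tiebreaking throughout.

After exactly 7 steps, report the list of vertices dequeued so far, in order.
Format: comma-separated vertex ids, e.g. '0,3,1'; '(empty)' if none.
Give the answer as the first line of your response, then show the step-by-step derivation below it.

2,1,4,5,0,6,3

step 1: dequeue 2; queue=[1,4,5]; order=2
step 2: dequeue 1; queue=[4,5,0]; order=2,1
step 3: dequeue 4; queue=[5,0]; order=2,1,4
step 4: dequeue 5; queue=[0,6]; order=2,1,4,5
step 5: dequeue 0; queue=[6,3]; order=2,1,4,5,0
step 6: dequeue 6; queue=[3]; order=2,1,4,5,0,6
step 7: dequeue 3; queue=[7]; order=2,1,4,5,0,6,3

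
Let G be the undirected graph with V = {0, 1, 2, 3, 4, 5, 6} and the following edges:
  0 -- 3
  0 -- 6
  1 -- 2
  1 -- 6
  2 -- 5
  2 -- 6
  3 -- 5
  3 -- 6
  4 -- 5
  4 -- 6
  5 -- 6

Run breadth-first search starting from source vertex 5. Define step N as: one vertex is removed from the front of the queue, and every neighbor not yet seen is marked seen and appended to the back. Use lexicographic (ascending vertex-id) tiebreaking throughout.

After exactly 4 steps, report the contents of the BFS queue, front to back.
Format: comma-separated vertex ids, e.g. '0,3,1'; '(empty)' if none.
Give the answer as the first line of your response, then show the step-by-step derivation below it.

6,1,0

step 1: dequeue 5; queue=[2,3,4,6]; order=5
step 2: dequeue 2; queue=[3,4,6,1]; order=5,2
step 3: dequeue 3; queue=[4,6,1,0]; order=5,2,3
step 4: dequeue 4; queue=[6,1,0]; order=5,2,3,4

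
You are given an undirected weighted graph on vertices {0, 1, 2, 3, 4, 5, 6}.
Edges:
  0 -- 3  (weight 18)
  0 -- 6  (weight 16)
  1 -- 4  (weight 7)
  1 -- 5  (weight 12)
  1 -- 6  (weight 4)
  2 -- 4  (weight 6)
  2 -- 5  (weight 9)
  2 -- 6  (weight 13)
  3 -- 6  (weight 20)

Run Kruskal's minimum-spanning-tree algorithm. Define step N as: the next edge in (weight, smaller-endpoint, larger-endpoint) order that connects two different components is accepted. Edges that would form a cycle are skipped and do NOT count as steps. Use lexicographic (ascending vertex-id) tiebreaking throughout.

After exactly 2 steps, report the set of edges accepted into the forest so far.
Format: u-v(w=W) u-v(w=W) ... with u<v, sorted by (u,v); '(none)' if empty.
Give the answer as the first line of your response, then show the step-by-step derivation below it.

1-6(w=4) 2-4(w=6)

step 1: add edge 1-6 (w=4); MST = {1-6(w=4)}
step 2: add edge 2-4 (w=6); MST = {1-6(w=4) 2-4(w=6)}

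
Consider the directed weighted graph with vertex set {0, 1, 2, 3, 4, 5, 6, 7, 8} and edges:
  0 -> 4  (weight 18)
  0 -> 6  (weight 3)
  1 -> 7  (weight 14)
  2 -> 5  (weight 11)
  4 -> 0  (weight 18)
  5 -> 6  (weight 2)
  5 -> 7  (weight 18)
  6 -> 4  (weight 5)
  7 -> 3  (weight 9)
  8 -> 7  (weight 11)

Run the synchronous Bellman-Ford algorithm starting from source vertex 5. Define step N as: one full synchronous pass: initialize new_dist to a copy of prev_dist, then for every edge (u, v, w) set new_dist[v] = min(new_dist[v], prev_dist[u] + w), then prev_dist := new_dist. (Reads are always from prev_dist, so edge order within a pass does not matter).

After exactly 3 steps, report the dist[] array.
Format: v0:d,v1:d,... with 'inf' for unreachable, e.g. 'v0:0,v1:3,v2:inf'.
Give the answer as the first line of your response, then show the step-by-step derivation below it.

v0:25,v1:inf,v2:inf,v3:27,v4:7,v5:0,v6:2,v7:18,v8:inf

step 1: dist = v0:inf,v1:inf,v2:inf,v3:inf,v4:inf,v5:0,v6:2,v7:18,v8:inf
step 2: dist = v0:inf,v1:inf,v2:inf,v3:27,v4:7,v5:0,v6:2,v7:18,v8:inf
step 3: dist = v0:25,v1:inf,v2:inf,v3:27,v4:7,v5:0,v6:2,v7:18,v8:inf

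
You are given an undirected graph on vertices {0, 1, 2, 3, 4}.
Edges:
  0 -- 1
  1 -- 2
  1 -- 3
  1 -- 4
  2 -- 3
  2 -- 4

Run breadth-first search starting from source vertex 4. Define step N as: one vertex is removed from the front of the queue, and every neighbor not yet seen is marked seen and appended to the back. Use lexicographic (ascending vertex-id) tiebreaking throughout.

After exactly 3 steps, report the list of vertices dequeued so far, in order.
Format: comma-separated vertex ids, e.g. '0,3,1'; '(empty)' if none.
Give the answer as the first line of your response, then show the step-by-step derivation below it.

4,1,2

step 1: dequeue 4; queue=[1,2]; order=4
step 2: dequeue 1; queue=[2,0,3]; order=4,1
step 3: dequeue 2; queue=[0,3]; order=4,1,2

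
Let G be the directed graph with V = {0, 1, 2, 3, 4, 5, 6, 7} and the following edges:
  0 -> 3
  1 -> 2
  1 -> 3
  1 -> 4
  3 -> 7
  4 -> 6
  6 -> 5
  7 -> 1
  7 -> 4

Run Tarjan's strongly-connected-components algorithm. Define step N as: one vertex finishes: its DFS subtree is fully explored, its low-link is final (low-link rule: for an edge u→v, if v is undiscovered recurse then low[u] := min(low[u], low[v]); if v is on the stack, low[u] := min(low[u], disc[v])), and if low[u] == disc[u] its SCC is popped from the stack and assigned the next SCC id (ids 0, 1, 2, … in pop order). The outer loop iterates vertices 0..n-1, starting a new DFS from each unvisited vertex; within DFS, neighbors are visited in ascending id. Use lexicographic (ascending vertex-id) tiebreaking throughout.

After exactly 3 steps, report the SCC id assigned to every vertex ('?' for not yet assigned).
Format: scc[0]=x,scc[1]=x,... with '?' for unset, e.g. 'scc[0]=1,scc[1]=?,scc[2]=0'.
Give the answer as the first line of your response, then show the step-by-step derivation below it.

scc[0]=?,scc[1]=?,scc[2]=0,scc[3]=?,scc[4]=?,scc[5]=1,scc[6]=2,scc[7]=?

step 1: low=(low[0]=0,low[1]=3,low[2]=4,low[3]=1,low[4]=?,low[5]=?,low[6]=?,low[7]=2); scc=(scc[0]=?,scc[1]=?,scc[2]=0,scc[3]=?,scc[4]=?,scc[5]=?,scc[6]=?,scc[7]=?)
step 2: low=(low[0]=0,low[1]=1,low[2]=4,low[3]=1,low[4]=5,low[5]=7,low[6]=6,low[7]=2); scc=(scc[0]=?,scc[1]=?,scc[2]=0,scc[3]=?,scc[4]=?,scc[5]=1,scc[6]=?,scc[7]=?)
step 3: low=(low[0]=0,low[1]=1,low[2]=4,low[3]=1,low[4]=5,low[5]=7,low[6]=6,low[7]=2); scc=(scc[0]=?,scc[1]=?,scc[2]=0,scc[3]=?,scc[4]=?,scc[5]=1,scc[6]=2,scc[7]=?)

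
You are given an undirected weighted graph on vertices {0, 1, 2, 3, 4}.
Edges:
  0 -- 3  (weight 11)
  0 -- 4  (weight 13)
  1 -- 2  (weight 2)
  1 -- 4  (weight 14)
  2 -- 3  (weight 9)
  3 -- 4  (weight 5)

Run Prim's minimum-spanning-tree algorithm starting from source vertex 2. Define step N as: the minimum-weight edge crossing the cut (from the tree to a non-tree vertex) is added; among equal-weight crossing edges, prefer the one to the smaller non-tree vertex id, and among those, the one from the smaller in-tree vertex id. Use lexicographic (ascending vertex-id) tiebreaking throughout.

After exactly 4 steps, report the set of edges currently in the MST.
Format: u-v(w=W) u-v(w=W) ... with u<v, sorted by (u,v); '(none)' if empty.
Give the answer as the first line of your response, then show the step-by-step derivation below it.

0-3(w=11) 1-2(w=2) 2-3(w=9) 3-4(w=5)

step 1: add edge 1-2 (w=2); MST = {1-2(w=2)}
step 2: add edge 2-3 (w=9); MST = {1-2(w=2) 2-3(w=9)}
step 3: add edge 3-4 (w=5); MST = {1-2(w=2) 2-3(w=9) 3-4(w=5)}
step 4: add edge 0-3 (w=11); MST = {0-3(w=11) 1-2(w=2) 2-3(w=9) 3-4(w=5)}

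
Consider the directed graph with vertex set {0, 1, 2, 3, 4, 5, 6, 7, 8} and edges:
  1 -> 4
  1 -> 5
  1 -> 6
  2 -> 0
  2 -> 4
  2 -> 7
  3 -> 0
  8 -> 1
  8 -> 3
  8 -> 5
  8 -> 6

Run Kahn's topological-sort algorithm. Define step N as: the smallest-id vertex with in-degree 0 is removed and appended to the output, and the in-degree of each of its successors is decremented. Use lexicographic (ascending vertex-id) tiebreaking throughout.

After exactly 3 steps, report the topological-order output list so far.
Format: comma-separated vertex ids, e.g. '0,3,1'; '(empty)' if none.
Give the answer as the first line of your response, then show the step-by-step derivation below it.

2,7,8

step 1: output 2; order=[2]; indeg=(1,1,0,1,1,2,2,0,0)
step 2: output 7; order=[2,7]; indeg=(1,1,0,1,1,2,2,0,0)
step 3: output 8; order=[2,7,8]; indeg=(1,0,0,0,1,1,1,0,0)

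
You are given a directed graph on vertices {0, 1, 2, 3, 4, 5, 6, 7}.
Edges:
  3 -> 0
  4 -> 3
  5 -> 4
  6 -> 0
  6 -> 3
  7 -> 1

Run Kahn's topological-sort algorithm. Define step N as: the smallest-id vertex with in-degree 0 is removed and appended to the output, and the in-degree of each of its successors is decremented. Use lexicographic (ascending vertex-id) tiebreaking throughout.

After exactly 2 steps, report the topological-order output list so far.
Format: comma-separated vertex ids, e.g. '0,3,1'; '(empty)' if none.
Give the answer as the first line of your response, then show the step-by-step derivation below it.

2,5

step 1: output 2; order=[2]; indeg=(2,1,0,2,1,0,0,0)
step 2: output 5; order=[2,5]; indeg=(2,1,0,2,0,0,0,0)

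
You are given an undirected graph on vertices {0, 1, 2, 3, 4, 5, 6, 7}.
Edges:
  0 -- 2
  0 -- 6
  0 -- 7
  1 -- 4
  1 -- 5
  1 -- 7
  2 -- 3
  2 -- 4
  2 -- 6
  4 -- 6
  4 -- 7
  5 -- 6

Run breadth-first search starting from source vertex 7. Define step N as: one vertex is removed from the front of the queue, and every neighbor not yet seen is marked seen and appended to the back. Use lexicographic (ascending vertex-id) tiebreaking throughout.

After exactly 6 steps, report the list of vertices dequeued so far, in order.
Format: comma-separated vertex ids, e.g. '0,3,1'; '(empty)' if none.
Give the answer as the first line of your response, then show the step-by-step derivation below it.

7,0,1,4,2,6

step 1: dequeue 7; queue=[0,1,4]; order=7
step 2: dequeue 0; queue=[1,4,2,6]; order=7,0
step 3: dequeue 1; queue=[4,2,6,5]; order=7,0,1
step 4: dequeue 4; queue=[2,6,5]; order=7,0,1,4
step 5: dequeue 2; queue=[6,5,3]; order=7,0,1,4,2
step 6: dequeue 6; queue=[5,3]; order=7,0,1,4,2,6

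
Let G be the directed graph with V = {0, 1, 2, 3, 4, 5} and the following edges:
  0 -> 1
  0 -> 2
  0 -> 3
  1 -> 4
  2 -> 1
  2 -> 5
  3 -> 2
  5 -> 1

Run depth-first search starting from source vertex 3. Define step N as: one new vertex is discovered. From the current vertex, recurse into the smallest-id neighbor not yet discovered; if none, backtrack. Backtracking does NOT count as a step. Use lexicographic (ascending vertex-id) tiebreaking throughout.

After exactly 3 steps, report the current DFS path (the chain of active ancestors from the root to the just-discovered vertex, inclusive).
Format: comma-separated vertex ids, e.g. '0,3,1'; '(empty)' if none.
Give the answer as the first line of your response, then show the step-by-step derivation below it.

3,2,1

step 1: discover 3; path=3; order=3
step 2: discover 2; path=3>2; order=3,2
step 3: discover 1; path=3>2>1; order=3,2,1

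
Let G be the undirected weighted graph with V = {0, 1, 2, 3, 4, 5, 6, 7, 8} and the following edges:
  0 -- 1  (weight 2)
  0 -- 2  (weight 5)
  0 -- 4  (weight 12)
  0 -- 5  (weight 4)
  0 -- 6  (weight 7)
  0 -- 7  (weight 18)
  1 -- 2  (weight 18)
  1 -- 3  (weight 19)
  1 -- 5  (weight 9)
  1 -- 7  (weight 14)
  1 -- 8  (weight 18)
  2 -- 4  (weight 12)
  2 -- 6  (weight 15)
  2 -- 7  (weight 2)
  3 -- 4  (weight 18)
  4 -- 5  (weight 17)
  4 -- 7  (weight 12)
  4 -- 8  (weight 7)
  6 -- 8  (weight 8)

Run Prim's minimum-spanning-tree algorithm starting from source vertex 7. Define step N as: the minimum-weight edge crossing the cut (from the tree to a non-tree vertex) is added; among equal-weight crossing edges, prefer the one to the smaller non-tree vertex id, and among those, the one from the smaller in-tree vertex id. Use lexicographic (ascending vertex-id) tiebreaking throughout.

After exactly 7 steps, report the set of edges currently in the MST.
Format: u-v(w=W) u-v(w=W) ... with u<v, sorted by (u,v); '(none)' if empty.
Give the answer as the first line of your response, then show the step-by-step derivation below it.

0-1(w=2) 0-2(w=5) 0-5(w=4) 0-6(w=7) 2-7(w=2) 4-8(w=7) 6-8(w=8)

step 1: add edge 2-7 (w=2); MST = {2-7(w=2)}
step 2: add edge 0-2 (w=5); MST = {0-2(w=5) 2-7(w=2)}
step 3: add edge 0-1 (w=2); MST = {0-1(w=2) 0-2(w=5) 2-7(w=2)}
step 4: add edge 0-5 (w=4); MST = {0-1(w=2) 0-2(w=5) 0-5(w=4) 2-7(w=2)}
step 5: add edge 0-6 (w=7); MST = {0-1(w=2) 0-2(w=5) 0-5(w=4) 0-6(w=7) 2-7(w=2)}
step 6: add edge 6-8 (w=8); MST = {0-1(w=2) 0-2(w=5) 0-5(w=4) 0-6(w=7) 2-7(w=2) 6-8(w=8)}
step 7: add edge 4-8 (w=7); MST = {0-1(w=2) 0-2(w=5) 0-5(w=4) 0-6(w=7) 2-7(w=2) 4-8(w=7) 6-8(w=8)}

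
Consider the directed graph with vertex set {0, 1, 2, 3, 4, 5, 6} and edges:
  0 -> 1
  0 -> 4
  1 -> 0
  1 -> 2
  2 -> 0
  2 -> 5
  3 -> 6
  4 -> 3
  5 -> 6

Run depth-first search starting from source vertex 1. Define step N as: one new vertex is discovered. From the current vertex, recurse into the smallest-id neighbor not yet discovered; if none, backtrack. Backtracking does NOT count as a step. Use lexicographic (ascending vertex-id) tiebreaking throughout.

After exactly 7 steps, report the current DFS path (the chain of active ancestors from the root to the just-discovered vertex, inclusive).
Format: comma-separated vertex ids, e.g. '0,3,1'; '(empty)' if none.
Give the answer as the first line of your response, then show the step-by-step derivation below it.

1,2,5

step 1: discover 1; path=1; order=1
step 2: discover 0; path=1>0; order=1,0
step 3: discover 4; path=1>0>4; order=1,0,4
step 4: discover 3; path=1>0>4>3; order=1,0,4,3
step 5: discover 6; path=1>0>4>3>6; order=1,0,4,3,6
step 6: discover 2; path=1>2; order=1,0,4,3,6,2
step 7: discover 5; path=1>2>5; order=1,0,4,3,6,2,5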